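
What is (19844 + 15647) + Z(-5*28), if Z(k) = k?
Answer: 35351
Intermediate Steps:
(19844 + 15647) + Z(-5*28) = (19844 + 15647) - 5*28 = 35491 - 140 = 35351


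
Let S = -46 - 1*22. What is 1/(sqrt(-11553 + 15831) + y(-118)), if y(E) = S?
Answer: -34/173 - sqrt(4278)/346 ≈ -0.38557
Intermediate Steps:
S = -68 (S = -46 - 22 = -68)
y(E) = -68
1/(sqrt(-11553 + 15831) + y(-118)) = 1/(sqrt(-11553 + 15831) - 68) = 1/(sqrt(4278) - 68) = 1/(-68 + sqrt(4278))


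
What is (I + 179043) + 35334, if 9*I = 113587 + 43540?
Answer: 2086520/9 ≈ 2.3184e+5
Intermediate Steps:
I = 157127/9 (I = (113587 + 43540)/9 = (⅑)*157127 = 157127/9 ≈ 17459.)
(I + 179043) + 35334 = (157127/9 + 179043) + 35334 = 1768514/9 + 35334 = 2086520/9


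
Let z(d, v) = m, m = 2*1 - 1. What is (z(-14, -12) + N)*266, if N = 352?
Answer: 93898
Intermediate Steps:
m = 1 (m = 2 - 1 = 1)
z(d, v) = 1
(z(-14, -12) + N)*266 = (1 + 352)*266 = 353*266 = 93898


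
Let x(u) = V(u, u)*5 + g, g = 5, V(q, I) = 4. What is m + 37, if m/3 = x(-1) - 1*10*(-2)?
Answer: 172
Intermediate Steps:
x(u) = 25 (x(u) = 4*5 + 5 = 20 + 5 = 25)
m = 135 (m = 3*(25 - 1*10*(-2)) = 3*(25 - 10*(-2)) = 3*(25 + 20) = 3*45 = 135)
m + 37 = 135 + 37 = 172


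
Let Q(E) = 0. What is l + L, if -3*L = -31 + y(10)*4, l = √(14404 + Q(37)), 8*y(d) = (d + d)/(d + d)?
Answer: 61/6 + 2*√3601 ≈ 130.18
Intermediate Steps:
y(d) = ⅛ (y(d) = ((d + d)/(d + d))/8 = ((2*d)/((2*d)))/8 = ((2*d)*(1/(2*d)))/8 = (⅛)*1 = ⅛)
l = 2*√3601 (l = √(14404 + 0) = √14404 = 2*√3601 ≈ 120.02)
L = 61/6 (L = -(-31 + (⅛)*4)/3 = -(-31 + ½)/3 = -⅓*(-61/2) = 61/6 ≈ 10.167)
l + L = 2*√3601 + 61/6 = 61/6 + 2*√3601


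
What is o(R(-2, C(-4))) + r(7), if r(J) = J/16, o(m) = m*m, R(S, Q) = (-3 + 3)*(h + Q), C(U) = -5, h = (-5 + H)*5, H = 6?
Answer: 7/16 ≈ 0.43750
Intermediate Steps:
h = 5 (h = (-5 + 6)*5 = 1*5 = 5)
R(S, Q) = 0 (R(S, Q) = (-3 + 3)*(5 + Q) = 0*(5 + Q) = 0)
o(m) = m²
r(J) = J/16 (r(J) = J*(1/16) = J/16)
o(R(-2, C(-4))) + r(7) = 0² + (1/16)*7 = 0 + 7/16 = 7/16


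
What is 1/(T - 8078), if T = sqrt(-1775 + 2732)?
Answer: -8078/65253127 - sqrt(957)/65253127 ≈ -0.00012427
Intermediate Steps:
T = sqrt(957) ≈ 30.935
1/(T - 8078) = 1/(sqrt(957) - 8078) = 1/(-8078 + sqrt(957))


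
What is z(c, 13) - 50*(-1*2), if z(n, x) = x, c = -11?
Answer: 113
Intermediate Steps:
z(c, 13) - 50*(-1*2) = 13 - 50*(-1*2) = 13 - (-100) = 13 - 50*(-2) = 13 + 100 = 113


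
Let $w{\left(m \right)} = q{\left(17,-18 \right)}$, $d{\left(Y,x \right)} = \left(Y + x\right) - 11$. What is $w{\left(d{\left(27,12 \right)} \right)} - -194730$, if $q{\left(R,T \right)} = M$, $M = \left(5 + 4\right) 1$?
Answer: $194739$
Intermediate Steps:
$M = 9$ ($M = 9 \cdot 1 = 9$)
$q{\left(R,T \right)} = 9$
$d{\left(Y,x \right)} = -11 + Y + x$
$w{\left(m \right)} = 9$
$w{\left(d{\left(27,12 \right)} \right)} - -194730 = 9 - -194730 = 9 + 194730 = 194739$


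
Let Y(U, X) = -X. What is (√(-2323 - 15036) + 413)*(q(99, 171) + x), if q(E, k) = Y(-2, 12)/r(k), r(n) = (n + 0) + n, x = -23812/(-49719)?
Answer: 173163466/944661 + 419282*I*√17359/944661 ≈ 183.31 + 58.478*I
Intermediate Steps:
x = 23812/49719 (x = -23812*(-1/49719) = 23812/49719 ≈ 0.47893)
r(n) = 2*n (r(n) = n + n = 2*n)
q(E, k) = -6/k (q(E, k) = (-1*12)/((2*k)) = -6/k)
(√(-2323 - 15036) + 413)*(q(99, 171) + x) = (√(-2323 - 15036) + 413)*(-6/171 + 23812/49719) = (√(-17359) + 413)*(-6*1/171 + 23812/49719) = (I*√17359 + 413)*(-2/57 + 23812/49719) = (413 + I*√17359)*(419282/944661) = 173163466/944661 + 419282*I*√17359/944661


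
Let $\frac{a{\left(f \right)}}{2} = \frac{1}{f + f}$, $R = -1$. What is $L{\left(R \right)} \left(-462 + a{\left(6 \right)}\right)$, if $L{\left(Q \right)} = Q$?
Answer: $\frac{2771}{6} \approx 461.83$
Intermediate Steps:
$a{\left(f \right)} = \frac{1}{f}$ ($a{\left(f \right)} = \frac{2}{f + f} = \frac{2}{2 f} = 2 \frac{1}{2 f} = \frac{1}{f}$)
$L{\left(R \right)} \left(-462 + a{\left(6 \right)}\right) = - (-462 + \frac{1}{6}) = \left(-1\right) \left(- \frac{2771}{6}\right) = \frac{2771}{6}$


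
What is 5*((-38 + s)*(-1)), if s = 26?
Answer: 60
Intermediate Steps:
5*((-38 + s)*(-1)) = 5*((-38 + 26)*(-1)) = 5*(-12*(-1)) = 5*12 = 60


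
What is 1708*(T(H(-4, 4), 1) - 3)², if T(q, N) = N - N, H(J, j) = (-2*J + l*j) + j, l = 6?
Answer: 15372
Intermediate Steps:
H(J, j) = -2*J + 7*j (H(J, j) = (-2*J + 6*j) + j = -2*J + 7*j)
T(q, N) = 0
1708*(T(H(-4, 4), 1) - 3)² = 1708*(0 - 3)² = 1708*(-3)² = 1708*9 = 15372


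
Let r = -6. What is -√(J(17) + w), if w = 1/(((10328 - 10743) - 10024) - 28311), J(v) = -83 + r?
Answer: -I*√213822562/1550 ≈ -9.434*I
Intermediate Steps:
J(v) = -89 (J(v) = -83 - 6 = -89)
w = -1/38750 (w = 1/((-415 - 10024) - 28311) = 1/(-10439 - 28311) = 1/(-38750) = -1/38750 ≈ -2.5806e-5)
-√(J(17) + w) = -√(-89 - 1/38750) = -√(-3448751/38750) = -I*√213822562/1550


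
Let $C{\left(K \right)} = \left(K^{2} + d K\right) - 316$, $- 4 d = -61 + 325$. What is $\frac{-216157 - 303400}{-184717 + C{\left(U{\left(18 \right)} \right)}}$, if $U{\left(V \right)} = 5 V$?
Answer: $\frac{519557}{182873} \approx 2.8411$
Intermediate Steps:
$d = -66$ ($d = - \frac{-61 + 325}{4} = \left(- \frac{1}{4}\right) 264 = -66$)
$C{\left(K \right)} = -316 + K^{2} - 66 K$ ($C{\left(K \right)} = \left(K^{2} - 66 K\right) - 316 = -316 + K^{2} - 66 K$)
$\frac{-216157 - 303400}{-184717 + C{\left(U{\left(18 \right)} \right)}} = \frac{-216157 - 303400}{-184717 - \left(316 - 8100 + 66 \cdot 5 \cdot 18\right)} = - \frac{519557}{-184717 - \left(6256 - 8100\right)} = - \frac{519557}{-184717 - -1844} = - \frac{519557}{-184717 + 1844} = - \frac{519557}{-182873} = \left(-519557\right) \left(- \frac{1}{182873}\right) = \frac{519557}{182873}$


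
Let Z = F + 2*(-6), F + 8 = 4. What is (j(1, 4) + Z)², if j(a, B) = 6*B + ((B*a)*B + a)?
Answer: 625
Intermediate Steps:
F = -4 (F = -8 + 4 = -4)
Z = -16 (Z = -4 + 2*(-6) = -4 - 12 = -16)
j(a, B) = a + 6*B + a*B² (j(a, B) = 6*B + (a*B² + a) = 6*B + (a + a*B²) = a + 6*B + a*B²)
(j(1, 4) + Z)² = ((1 + 6*4 + 1*4²) - 16)² = ((1 + 24 + 1*16) - 16)² = ((1 + 24 + 16) - 16)² = (41 - 16)² = 25² = 625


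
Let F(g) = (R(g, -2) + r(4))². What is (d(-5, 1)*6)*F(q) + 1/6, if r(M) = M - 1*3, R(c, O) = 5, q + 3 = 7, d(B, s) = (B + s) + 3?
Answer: -1295/6 ≈ -215.83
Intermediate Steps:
d(B, s) = 3 + B + s
q = 4 (q = -3 + 7 = 4)
r(M) = -3 + M (r(M) = M - 3 = -3 + M)
F(g) = 36 (F(g) = (5 + (-3 + 4))² = (5 + 1)² = 6² = 36)
(d(-5, 1)*6)*F(q) + 1/6 = ((3 - 5 + 1)*6)*36 + 1/6 = -1*6*36 + ⅙ = -6*36 + ⅙ = -216 + ⅙ = -1295/6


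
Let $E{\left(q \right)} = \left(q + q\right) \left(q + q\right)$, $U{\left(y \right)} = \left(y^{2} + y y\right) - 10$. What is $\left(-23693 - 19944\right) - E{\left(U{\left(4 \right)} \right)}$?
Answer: $-45573$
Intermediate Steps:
$U{\left(y \right)} = -10 + 2 y^{2}$ ($U{\left(y \right)} = \left(y^{2} + y^{2}\right) - 10 = 2 y^{2} - 10 = -10 + 2 y^{2}$)
$E{\left(q \right)} = 4 q^{2}$ ($E{\left(q \right)} = 2 q 2 q = 4 q^{2}$)
$\left(-23693 - 19944\right) - E{\left(U{\left(4 \right)} \right)} = \left(-23693 - 19944\right) - 4 \left(-10 + 2 \cdot 4^{2}\right)^{2} = \left(-23693 - 19944\right) - 4 \left(-10 + 2 \cdot 16\right)^{2} = -43637 - 4 \left(-10 + 32\right)^{2} = -43637 - 4 \cdot 22^{2} = -43637 - 4 \cdot 484 = -43637 - 1936 = -45573$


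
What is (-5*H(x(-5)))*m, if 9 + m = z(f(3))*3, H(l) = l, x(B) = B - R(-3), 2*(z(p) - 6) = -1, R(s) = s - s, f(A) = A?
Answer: 375/2 ≈ 187.50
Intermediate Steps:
R(s) = 0
z(p) = 11/2 (z(p) = 6 + (½)*(-1) = 6 - ½ = 11/2)
x(B) = B (x(B) = B - 1*0 = B + 0 = B)
m = 15/2 (m = -9 + (11/2)*3 = -9 + 33/2 = 15/2 ≈ 7.5000)
(-5*H(x(-5)))*m = -5*(-5)*(15/2) = 25*(15/2) = 375/2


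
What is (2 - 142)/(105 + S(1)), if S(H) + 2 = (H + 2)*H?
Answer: -70/53 ≈ -1.3208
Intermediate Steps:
S(H) = -2 + H*(2 + H) (S(H) = -2 + (H + 2)*H = -2 + (2 + H)*H = -2 + H*(2 + H))
(2 - 142)/(105 + S(1)) = (2 - 142)/(105 + (-2 + 1² + 2*1)) = -140/(105 + (-2 + 1 + 2)) = -140/(105 + 1) = -140/106 = -140*1/106 = -70/53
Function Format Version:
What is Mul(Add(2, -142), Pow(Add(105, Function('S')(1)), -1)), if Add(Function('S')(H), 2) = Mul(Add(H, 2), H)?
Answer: Rational(-70, 53) ≈ -1.3208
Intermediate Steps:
Function('S')(H) = Add(-2, Mul(H, Add(2, H))) (Function('S')(H) = Add(-2, Mul(Add(H, 2), H)) = Add(-2, Mul(Add(2, H), H)) = Add(-2, Mul(H, Add(2, H))))
Mul(Add(2, -142), Pow(Add(105, Function('S')(1)), -1)) = Mul(Add(2, -142), Pow(Add(105, Add(-2, Pow(1, 2), Mul(2, 1))), -1)) = Mul(-140, Pow(Add(105, Add(-2, 1, 2)), -1)) = Mul(-140, Pow(Add(105, 1), -1)) = Mul(-140, Pow(106, -1)) = Mul(-140, Rational(1, 106)) = Rational(-70, 53)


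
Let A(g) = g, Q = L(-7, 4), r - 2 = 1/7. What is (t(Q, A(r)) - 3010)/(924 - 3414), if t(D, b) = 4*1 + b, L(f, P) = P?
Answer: 7009/5810 ≈ 1.2064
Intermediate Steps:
r = 15/7 (r = 2 + 1/7 = 2 + ⅐ = 15/7 ≈ 2.1429)
Q = 4
t(D, b) = 4 + b
(t(Q, A(r)) - 3010)/(924 - 3414) = ((4 + 15/7) - 3010)/(924 - 3414) = (43/7 - 3010)/(-2490) = -21027/7*(-1/2490) = 7009/5810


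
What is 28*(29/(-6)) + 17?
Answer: -355/3 ≈ -118.33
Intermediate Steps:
28*(29/(-6)) + 17 = 28*(29*(-⅙)) + 17 = 28*(-29/6) + 17 = -406/3 + 17 = -355/3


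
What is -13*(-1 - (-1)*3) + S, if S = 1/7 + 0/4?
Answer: -181/7 ≈ -25.857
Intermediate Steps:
S = ⅐ (S = 1*(⅐) + 0*(¼) = ⅐ + 0 = ⅐ ≈ 0.14286)
-13*(-1 - (-1)*3) + S = -13*(-1 - (-1)*3) + ⅐ = -13*(-1 - 1*(-3)) + ⅐ = -13*(-1 + 3) + ⅐ = -13*2 + ⅐ = -26 + ⅐ = -181/7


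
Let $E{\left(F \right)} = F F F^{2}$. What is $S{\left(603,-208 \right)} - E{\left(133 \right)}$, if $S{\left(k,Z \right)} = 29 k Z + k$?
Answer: $-316537414$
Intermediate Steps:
$S{\left(k,Z \right)} = k + 29 Z k$ ($S{\left(k,Z \right)} = 29 Z k + k = k + 29 Z k$)
$E{\left(F \right)} = F^{4}$ ($E{\left(F \right)} = F^{2} F^{2} = F^{4}$)
$S{\left(603,-208 \right)} - E{\left(133 \right)} = 603 \left(1 + 29 \left(-208\right)\right) - 133^{4} = 603 \left(1 - 6032\right) - 312900721 = 603 \left(-6031\right) - 312900721 = -3636693 - 312900721 = -316537414$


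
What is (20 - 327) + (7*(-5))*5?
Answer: -482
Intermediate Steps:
(20 - 327) + (7*(-5))*5 = -307 - 35*5 = -307 - 175 = -482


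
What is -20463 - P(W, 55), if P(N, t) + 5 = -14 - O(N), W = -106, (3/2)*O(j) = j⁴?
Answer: 252434060/3 ≈ 8.4145e+7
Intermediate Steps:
O(j) = 2*j⁴/3
P(N, t) = -19 - 2*N⁴/3 (P(N, t) = -5 + (-14 - 2*N⁴/3) = -19 - 2*N⁴/3)
-20463 - P(W, 55) = -20463 - (-19 - ⅔*(-106)⁴) = -20463 - (-19 - ⅔*126247696) = -20463 - (-19 - 252495392/3) = -20463 - 1*(-252495449/3) = -20463 + 252495449/3 = 252434060/3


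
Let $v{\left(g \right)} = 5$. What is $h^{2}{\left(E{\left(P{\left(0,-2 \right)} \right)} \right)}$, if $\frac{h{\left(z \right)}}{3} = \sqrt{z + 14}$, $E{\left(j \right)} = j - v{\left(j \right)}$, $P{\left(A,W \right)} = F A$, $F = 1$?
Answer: $81$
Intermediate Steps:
$P{\left(A,W \right)} = A$ ($P{\left(A,W \right)} = 1 A = A$)
$E{\left(j \right)} = -5 + j$ ($E{\left(j \right)} = j - 5 = -5 + j$)
$h{\left(z \right)} = 3 \sqrt{14 + z}$ ($h{\left(z \right)} = 3 \sqrt{z + 14} = 3 \sqrt{14 + z}$)
$h^{2}{\left(E{\left(P{\left(0,-2 \right)} \right)} \right)} = \left(3 \sqrt{14 + \left(-5 + 0\right)}\right)^{2} = \left(3 \sqrt{14 - 5}\right)^{2} = \left(3 \sqrt{9}\right)^{2} = \left(3 \cdot 3\right)^{2} = 9^{2} = 81$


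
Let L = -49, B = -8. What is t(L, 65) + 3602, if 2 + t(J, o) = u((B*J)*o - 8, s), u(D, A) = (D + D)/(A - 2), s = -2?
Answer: -9136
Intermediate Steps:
u(D, A) = 2*D/(-2 + A) (u(D, A) = (2*D)/(-2 + A) = 2*D/(-2 + A))
t(J, o) = 2 + 4*J*o (t(J, o) = -2 + 2*((-8*J)*o - 8)/(-2 - 2) = -2 + 2*(-8*J*o - 8)/(-4) = -2 + 2*(-8 - 8*J*o)*(-1/4) = -2 + (4 + 4*J*o) = 2 + 4*J*o)
t(L, 65) + 3602 = (2 + 4*(-49)*65) + 3602 = (2 - 12740) + 3602 = -12738 + 3602 = -9136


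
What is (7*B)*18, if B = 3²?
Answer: 1134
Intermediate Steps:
B = 9
(7*B)*18 = (7*9)*18 = 63*18 = 1134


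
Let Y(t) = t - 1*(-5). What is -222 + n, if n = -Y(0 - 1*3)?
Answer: -224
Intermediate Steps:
Y(t) = 5 + t (Y(t) = t + 5 = 5 + t)
n = -2 (n = -(5 + (0 - 1*3)) = -(5 + (0 - 3)) = -(5 - 3) = -1*2 = -2)
-222 + n = -222 - 2 = -224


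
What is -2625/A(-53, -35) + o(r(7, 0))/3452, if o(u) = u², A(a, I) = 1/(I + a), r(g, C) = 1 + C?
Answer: 797412001/3452 ≈ 2.3100e+5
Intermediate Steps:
-2625/A(-53, -35) + o(r(7, 0))/3452 = -2625/(1/(-35 - 53)) + (1 + 0)²/3452 = -2625/(1/(-88)) + 1²*(1/3452) = -2625/(-1/88) + 1*(1/3452) = -2625*(-88) + 1/3452 = 231000 + 1/3452 = 797412001/3452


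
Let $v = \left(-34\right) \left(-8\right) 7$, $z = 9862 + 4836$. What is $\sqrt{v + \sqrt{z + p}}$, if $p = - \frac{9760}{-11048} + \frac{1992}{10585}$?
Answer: $\frac{\sqrt{406851597806620400 + 14617885 \sqrt{3140935278494162070}}}{14617885} \approx 45.003$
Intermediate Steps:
$p = \frac{15664652}{14617885}$ ($p = \left(-9760\right) \left(- \frac{1}{11048}\right) + 1992 \cdot \frac{1}{10585} = \frac{1220}{1381} + \frac{1992}{10585} = \frac{15664652}{14617885} \approx 1.0716$)
$z = 14698$
$v = 1904$ ($v = 272 \cdot 7 = 1904$)
$\sqrt{v + \sqrt{z + p}} = \sqrt{1904 + \sqrt{14698 + \frac{15664652}{14617885}}} = \sqrt{1904 + \sqrt{\frac{214869338382}{14617885}}} = \sqrt{1904 + \frac{\sqrt{3140935278494162070}}{14617885}}$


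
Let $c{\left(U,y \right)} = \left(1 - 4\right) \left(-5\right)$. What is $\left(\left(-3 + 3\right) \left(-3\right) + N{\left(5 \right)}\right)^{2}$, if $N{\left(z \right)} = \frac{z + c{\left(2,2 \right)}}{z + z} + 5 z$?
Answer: $729$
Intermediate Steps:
$c{\left(U,y \right)} = 15$ ($c{\left(U,y \right)} = \left(-3\right) \left(-5\right) = 15$)
$N{\left(z \right)} = 5 z + \frac{15 + z}{2 z}$ ($N{\left(z \right)} = \frac{z + 15}{z + z} + 5 z = \frac{15 + z}{2 z} + 5 z = 5 z + \frac{15 + z}{2 z}$)
$\left(\left(-3 + 3\right) \left(-3\right) + N{\left(5 \right)}\right)^{2} = \left(\left(-3 + 3\right) \left(-3\right) + \frac{15 + 5 \left(1 + 10 \cdot 5\right)}{2 \cdot 5}\right)^{2} = \left(0 \left(-3\right) + \frac{1}{2} \cdot \frac{1}{5} \left(15 + 5 \left(1 + 50\right)\right)\right)^{2} = \left(0 + \frac{1}{2} \cdot \frac{1}{5} \left(15 + 5 \cdot 51\right)\right)^{2} = \left(0 + \frac{1}{2} \cdot \frac{1}{5} \left(15 + 255\right)\right)^{2} = \left(0 + \frac{1}{2} \cdot \frac{1}{5} \cdot 270\right)^{2} = \left(0 + 27\right)^{2} = 27^{2} = 729$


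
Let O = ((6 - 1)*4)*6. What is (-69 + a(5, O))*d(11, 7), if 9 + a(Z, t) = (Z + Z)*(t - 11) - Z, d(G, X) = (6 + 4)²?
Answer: 100700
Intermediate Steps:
O = 120 (O = (5*4)*6 = 20*6 = 120)
d(G, X) = 100 (d(G, X) = 10² = 100)
a(Z, t) = -9 - Z + 2*Z*(-11 + t) (a(Z, t) = -9 + ((Z + Z)*(t - 11) - Z) = -9 + ((2*Z)*(-11 + t) - Z) = -9 + (2*Z*(-11 + t) - Z) = -9 + (-Z + 2*Z*(-11 + t)) = -9 - Z + 2*Z*(-11 + t))
(-69 + a(5, O))*d(11, 7) = (-69 + (-9 - 23*5 + 2*5*120))*100 = (-69 + (-9 - 115 + 1200))*100 = (-69 + 1076)*100 = 1007*100 = 100700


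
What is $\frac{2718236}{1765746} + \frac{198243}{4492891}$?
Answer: $\frac{6281392422277}{3966652155843} \approx 1.5835$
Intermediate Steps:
$\frac{2718236}{1765746} + \frac{198243}{4492891} = 2718236 \cdot \frac{1}{1765746} + 198243 \cdot \frac{1}{4492891} = \frac{1359118}{882873} + \frac{198243}{4492891} = \frac{6281392422277}{3966652155843}$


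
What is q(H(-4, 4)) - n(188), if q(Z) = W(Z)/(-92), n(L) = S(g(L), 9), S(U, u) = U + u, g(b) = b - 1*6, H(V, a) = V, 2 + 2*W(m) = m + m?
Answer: -17567/92 ≈ -190.95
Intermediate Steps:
W(m) = -1 + m (W(m) = -1 + (m + m)/2 = -1 + (2*m)/2 = -1 + m)
g(b) = -6 + b (g(b) = b - 6 = -6 + b)
n(L) = 3 + L (n(L) = (-6 + L) + 9 = 3 + L)
q(Z) = 1/92 - Z/92 (q(Z) = (-1 + Z)/(-92) = (-1 + Z)*(-1/92) = 1/92 - Z/92)
q(H(-4, 4)) - n(188) = (1/92 - 1/92*(-4)) - (3 + 188) = (1/92 + 1/23) - 1*191 = 5/92 - 191 = -17567/92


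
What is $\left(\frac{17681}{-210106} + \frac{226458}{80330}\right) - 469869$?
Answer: $- \frac{3965157943483901}{8438907490} \approx -4.6987 \cdot 10^{5}$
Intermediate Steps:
$\left(\frac{17681}{-210106} + \frac{226458}{80330}\right) - 469869 = \left(17681 \left(- \frac{1}{210106}\right) + 226458 \cdot \frac{1}{80330}\right) - 469869 = \left(- \frac{17681}{210106} + \frac{113229}{40165}\right) - 469869 = \frac{23079934909}{8438907490} - 469869 = - \frac{3965157943483901}{8438907490}$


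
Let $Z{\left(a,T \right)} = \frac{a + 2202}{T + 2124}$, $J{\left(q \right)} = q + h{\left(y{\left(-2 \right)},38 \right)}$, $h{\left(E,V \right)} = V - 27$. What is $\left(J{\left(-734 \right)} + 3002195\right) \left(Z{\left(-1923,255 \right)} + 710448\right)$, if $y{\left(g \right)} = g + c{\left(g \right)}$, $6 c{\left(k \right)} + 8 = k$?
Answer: $\frac{1690985374245504}{793} \approx 2.1324 \cdot 10^{12}$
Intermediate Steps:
$c{\left(k \right)} = - \frac{4}{3} + \frac{k}{6}$
$y{\left(g \right)} = - \frac{4}{3} + \frac{7 g}{6}$ ($y{\left(g \right)} = g + \left(- \frac{4}{3} + \frac{g}{6}\right) = - \frac{4}{3} + \frac{7 g}{6}$)
$h{\left(E,V \right)} = -27 + V$
$J{\left(q \right)} = 11 + q$ ($J{\left(q \right)} = q + \left(-27 + 38\right) = q + 11 = 11 + q$)
$Z{\left(a,T \right)} = \frac{2202 + a}{2124 + T}$
$\left(J{\left(-734 \right)} + 3002195\right) \left(Z{\left(-1923,255 \right)} + 710448\right) = \left(\left(11 - 734\right) + 3002195\right) \left(\frac{2202 - 1923}{2124 + 255} + 710448\right) = \left(-723 + 3002195\right) \left(\frac{1}{2379} \cdot 279 + 710448\right) = 3001472 \left(\frac{1}{2379} \cdot 279 + 710448\right) = 3001472 \left(\frac{93}{793} + 710448\right) = 3001472 \cdot \frac{563385357}{793} = \frac{1690985374245504}{793}$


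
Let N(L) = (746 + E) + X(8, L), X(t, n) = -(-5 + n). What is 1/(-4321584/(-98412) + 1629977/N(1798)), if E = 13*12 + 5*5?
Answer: -7102066/13055567065 ≈ -0.00054399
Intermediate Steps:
X(t, n) = 5 - n
E = 181 (E = 156 + 25 = 181)
N(L) = 932 - L (N(L) = (746 + 181) + (5 - L) = 927 + (5 - L) = 932 - L)
1/(-4321584/(-98412) + 1629977/N(1798)) = 1/(-4321584/(-98412) + 1629977/(932 - 1*1798)) = 1/(-4321584*(-1/98412) + 1629977/(932 - 1798)) = 1/(360132/8201 + 1629977/(-866)) = 1/(360132/8201 + 1629977*(-1/866)) = 1/(360132/8201 - 1629977/866) = 1/(-13055567065/7102066) = -7102066/13055567065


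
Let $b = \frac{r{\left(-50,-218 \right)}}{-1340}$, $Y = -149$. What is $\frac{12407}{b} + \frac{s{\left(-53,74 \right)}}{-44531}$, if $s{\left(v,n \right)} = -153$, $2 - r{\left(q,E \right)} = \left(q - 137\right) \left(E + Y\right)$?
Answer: $\frac{740355296711}{3056028937} \approx 242.26$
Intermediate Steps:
$r{\left(q,E \right)} = 2 - \left(-149 + E\right) \left(-137 + q\right)$ ($r{\left(q,E \right)} = 2 - \left(q - 137\right) \left(E - 149\right) = 2 - \left(-137 + q\right) \left(-149 + E\right) = 2 - \left(-149 + E\right) \left(-137 + q\right)$)
$b = \frac{68627}{1340}$ ($b = \frac{-20411 + 137 \left(-218\right) + 149 \left(-50\right) - \left(-218\right) \left(-50\right)}{-1340} = \left(-20411 - 29866 - 7450 - 10900\right) \left(- \frac{1}{1340}\right) = \left(-68627\right) \left(- \frac{1}{1340}\right) = \frac{68627}{1340} \approx 51.214$)
$\frac{12407}{b} + \frac{s{\left(-53,74 \right)}}{-44531} = \frac{12407}{\frac{68627}{1340}} - \frac{153}{-44531} = 12407 \cdot \frac{1340}{68627} - - \frac{153}{44531} = \frac{16625380}{68627} + \frac{153}{44531} = \frac{740355296711}{3056028937}$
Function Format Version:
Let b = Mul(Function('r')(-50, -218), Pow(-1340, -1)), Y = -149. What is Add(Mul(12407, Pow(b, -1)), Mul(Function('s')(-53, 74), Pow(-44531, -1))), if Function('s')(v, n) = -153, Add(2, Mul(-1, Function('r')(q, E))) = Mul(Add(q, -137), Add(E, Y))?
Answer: Rational(740355296711, 3056028937) ≈ 242.26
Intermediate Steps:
Function('r')(q, E) = Add(2, Mul(-1, Add(-149, E), Add(-137, q))) (Function('r')(q, E) = Add(2, Mul(-1, Mul(Add(q, -137), Add(E, -149)))) = Add(2, Mul(-1, Mul(Add(-137, q), Add(-149, E)))) = Add(2, Mul(-1, Mul(Add(-149, E), Add(-137, q)))) = Add(2, Mul(-1, Add(-149, E), Add(-137, q))))
b = Rational(68627, 1340) (b = Mul(Add(-20411, Mul(137, -218), Mul(149, -50), Mul(-1, -218, -50)), Pow(-1340, -1)) = Mul(Add(-20411, -29866, -7450, -10900), Rational(-1, 1340)) = Mul(-68627, Rational(-1, 1340)) = Rational(68627, 1340) ≈ 51.214)
Add(Mul(12407, Pow(b, -1)), Mul(Function('s')(-53, 74), Pow(-44531, -1))) = Add(Mul(12407, Pow(Rational(68627, 1340), -1)), Mul(-153, Pow(-44531, -1))) = Add(Mul(12407, Rational(1340, 68627)), Mul(-153, Rational(-1, 44531))) = Add(Rational(16625380, 68627), Rational(153, 44531)) = Rational(740355296711, 3056028937)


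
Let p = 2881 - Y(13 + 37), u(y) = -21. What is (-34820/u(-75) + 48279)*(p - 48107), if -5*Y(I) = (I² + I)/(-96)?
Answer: -758930040979/336 ≈ -2.2587e+9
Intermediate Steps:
Y(I) = I/480 + I²/480 (Y(I) = -(I² + I)/(5*(-96)) = -(I + I²)*(-1)/(5*96) = -(-I/96 - I²/96)/5 = I/480 + I²/480)
p = 46011/16 (p = 2881 - (13 + 37)*(1 + (13 + 37))/480 = 2881 - 50*(1 + 50)/480 = 2881 - 50*51/480 = 2881 - 1*85/16 = 2881 - 85/16 = 46011/16 ≈ 2875.7)
(-34820/u(-75) + 48279)*(p - 48107) = (-34820/(-21) + 48279)*(46011/16 - 48107) = (-34820*(-1/21) + 48279)*(-723701/16) = (34820/21 + 48279)*(-723701/16) = (1048679/21)*(-723701/16) = -758930040979/336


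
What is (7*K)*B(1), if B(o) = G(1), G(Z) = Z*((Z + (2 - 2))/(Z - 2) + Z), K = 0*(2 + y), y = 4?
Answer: 0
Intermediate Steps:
K = 0 (K = 0*(2 + 4) = 0*6 = 0)
G(Z) = Z*(Z + Z/(-2 + Z)) (G(Z) = Z*((Z + 0)/(-2 + Z) + Z) = Z*(Z/(-2 + Z) + Z) = Z*(Z + Z/(-2 + Z)))
B(o) = 0 (B(o) = 1**2*(-1 + 1)/(-2 + 1) = 1*0/(-1) = 1*(-1)*0 = 0)
(7*K)*B(1) = (7*0)*0 = 0*0 = 0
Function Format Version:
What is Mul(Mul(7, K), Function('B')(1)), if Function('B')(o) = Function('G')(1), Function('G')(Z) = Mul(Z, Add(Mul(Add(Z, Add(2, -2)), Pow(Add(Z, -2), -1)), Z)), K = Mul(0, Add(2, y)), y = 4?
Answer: 0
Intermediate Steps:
K = 0 (K = Mul(0, Add(2, 4)) = Mul(0, 6) = 0)
Function('G')(Z) = Mul(Z, Add(Z, Mul(Z, Pow(Add(-2, Z), -1)))) (Function('G')(Z) = Mul(Z, Add(Mul(Add(Z, 0), Pow(Add(-2, Z), -1)), Z)) = Mul(Z, Add(Mul(Z, Pow(Add(-2, Z), -1)), Z)) = Mul(Z, Add(Z, Mul(Z, Pow(Add(-2, Z), -1)))))
Function('B')(o) = 0 (Function('B')(o) = Mul(Pow(1, 2), Pow(Add(-2, 1), -1), Add(-1, 1)) = Mul(1, Pow(-1, -1), 0) = Mul(1, -1, 0) = 0)
Mul(Mul(7, K), Function('B')(1)) = Mul(Mul(7, 0), 0) = Mul(0, 0) = 0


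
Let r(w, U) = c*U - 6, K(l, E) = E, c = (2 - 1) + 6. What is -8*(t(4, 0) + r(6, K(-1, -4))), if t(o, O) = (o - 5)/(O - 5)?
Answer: 1352/5 ≈ 270.40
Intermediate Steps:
c = 7 (c = 1 + 6 = 7)
t(o, O) = (-5 + o)/(-5 + O)
r(w, U) = -6 + 7*U (r(w, U) = 7*U - 6 = -6 + 7*U)
-8*(t(4, 0) + r(6, K(-1, -4))) = -8*((-5 + 4)/(-5 + 0) + (-6 + 7*(-4))) = -8*(-1/(-5) + (-6 - 28)) = -8*(-⅕*(-1) - 34) = -8*(⅕ - 34) = -8*(-169)/5 = -1*(-1352/5) = 1352/5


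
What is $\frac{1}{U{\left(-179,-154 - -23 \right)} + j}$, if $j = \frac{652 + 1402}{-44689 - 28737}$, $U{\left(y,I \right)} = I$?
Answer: $- \frac{36713}{4810430} \approx -0.007632$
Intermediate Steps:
$j = - \frac{1027}{36713}$ ($j = \frac{2054}{-73426} = 2054 \left(- \frac{1}{73426}\right) = - \frac{1027}{36713} \approx -0.027974$)
$\frac{1}{U{\left(-179,-154 - -23 \right)} + j} = \frac{1}{\left(-154 - -23\right) - \frac{1027}{36713}} = \frac{1}{\left(-154 + 23\right) - \frac{1027}{36713}} = \frac{1}{-131 - \frac{1027}{36713}} = \frac{1}{- \frac{4810430}{36713}} = - \frac{36713}{4810430}$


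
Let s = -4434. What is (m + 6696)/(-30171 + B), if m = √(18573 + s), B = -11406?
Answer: -2232/13859 - √1571/13859 ≈ -0.16391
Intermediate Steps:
m = 3*√1571 (m = √(18573 - 4434) = √14139 = 3*√1571 ≈ 118.91)
(m + 6696)/(-30171 + B) = (3*√1571 + 6696)/(-30171 - 11406) = (6696 + 3*√1571)/(-41577) = (6696 + 3*√1571)*(-1/41577) = -2232/13859 - √1571/13859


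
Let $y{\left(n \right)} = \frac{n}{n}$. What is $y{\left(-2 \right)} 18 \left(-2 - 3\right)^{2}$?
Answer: $450$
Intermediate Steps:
$y{\left(n \right)} = 1$
$y{\left(-2 \right)} 18 \left(-2 - 3\right)^{2} = 1 \cdot 18 \left(-2 - 3\right)^{2} = 18 \left(-5\right)^{2} = 18 \cdot 25 = 450$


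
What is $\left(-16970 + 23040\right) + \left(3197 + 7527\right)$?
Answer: $16794$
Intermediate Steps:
$\left(-16970 + 23040\right) + \left(3197 + 7527\right) = 6070 + 10724 = 16794$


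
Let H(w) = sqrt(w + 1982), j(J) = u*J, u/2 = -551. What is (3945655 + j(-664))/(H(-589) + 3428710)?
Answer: 16037389865930/11756052262707 - 4677383*sqrt(1393)/11756052262707 ≈ 1.3642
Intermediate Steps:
u = -1102 (u = 2*(-551) = -1102)
j(J) = -1102*J
H(w) = sqrt(1982 + w)
(3945655 + j(-664))/(H(-589) + 3428710) = (3945655 - 1102*(-664))/(sqrt(1982 - 589) + 3428710) = (3945655 + 731728)/(sqrt(1393) + 3428710) = 4677383/(3428710 + sqrt(1393))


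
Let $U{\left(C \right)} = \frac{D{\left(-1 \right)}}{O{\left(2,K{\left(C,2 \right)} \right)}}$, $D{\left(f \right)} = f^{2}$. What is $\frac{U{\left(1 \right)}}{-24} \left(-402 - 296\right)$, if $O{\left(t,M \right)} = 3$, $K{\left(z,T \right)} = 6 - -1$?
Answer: $\frac{349}{36} \approx 9.6944$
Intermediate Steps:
$K{\left(z,T \right)} = 7$ ($K{\left(z,T \right)} = 6 + 1 = 7$)
$U{\left(C \right)} = \frac{1}{3}$ ($U{\left(C \right)} = \frac{\left(-1\right)^{2}}{3} = 1 \cdot \frac{1}{3} = \frac{1}{3}$)
$\frac{U{\left(1 \right)}}{-24} \left(-402 - 296\right) = \frac{1}{3 \left(-24\right)} \left(-402 - 296\right) = \frac{1}{3} \left(- \frac{1}{24}\right) \left(-698\right) = \left(- \frac{1}{72}\right) \left(-698\right) = \frac{349}{36}$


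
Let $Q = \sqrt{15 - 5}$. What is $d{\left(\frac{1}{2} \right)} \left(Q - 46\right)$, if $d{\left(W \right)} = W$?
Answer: $-23 + \frac{\sqrt{10}}{2} \approx -21.419$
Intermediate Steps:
$Q = \sqrt{10} \approx 3.1623$
$d{\left(\frac{1}{2} \right)} \left(Q - 46\right) = \frac{\sqrt{10} - 46}{2} = \frac{-46 + \sqrt{10}}{2} = -23 + \frac{\sqrt{10}}{2}$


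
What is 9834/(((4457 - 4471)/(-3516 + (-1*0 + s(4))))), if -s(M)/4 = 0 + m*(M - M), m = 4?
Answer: 17288172/7 ≈ 2.4697e+6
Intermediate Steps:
s(M) = 0 (s(M) = -4*(0 + 4*(M - M)) = -4*(0 + 4*0) = -4*(0 + 0) = -4*0 = 0)
9834/(((4457 - 4471)/(-3516 + (-1*0 + s(4))))) = 9834/(((4457 - 4471)/(-3516 + (-1*0 + 0)))) = 9834/((-14/(-3516 + (0 + 0)))) = 9834/((-14/(-3516 + 0))) = 9834/((-14/(-3516))) = 9834/((-14*(-1/3516))) = 9834/(7/1758) = 9834*(1758/7) = 17288172/7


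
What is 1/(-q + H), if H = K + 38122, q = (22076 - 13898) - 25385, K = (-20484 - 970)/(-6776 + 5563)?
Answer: 1213/67135531 ≈ 1.8068e-5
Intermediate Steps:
K = 21454/1213 (K = -21454/(-1213) = -21454*(-1/1213) = 21454/1213 ≈ 17.687)
q = -17207 (q = 8178 - 25385 = -17207)
H = 46263440/1213 (H = 21454/1213 + 38122 = 46263440/1213 ≈ 38140.)
1/(-q + H) = 1/(-1*(-17207) + 46263440/1213) = 1/(17207 + 46263440/1213) = 1/(67135531/1213) = 1213/67135531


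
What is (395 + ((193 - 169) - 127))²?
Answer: 85264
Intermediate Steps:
(395 + ((193 - 169) - 127))² = (395 + (24 - 127))² = (395 - 103)² = 292² = 85264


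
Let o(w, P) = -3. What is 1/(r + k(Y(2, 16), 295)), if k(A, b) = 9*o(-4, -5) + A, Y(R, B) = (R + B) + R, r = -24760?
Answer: -1/24767 ≈ -4.0376e-5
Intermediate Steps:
Y(R, B) = B + 2*R (Y(R, B) = (B + R) + R = B + 2*R)
k(A, b) = -27 + A (k(A, b) = 9*(-3) + A = -27 + A)
1/(r + k(Y(2, 16), 295)) = 1/(-24760 + (-27 + (16 + 2*2))) = 1/(-24760 + (-27 + (16 + 4))) = 1/(-24760 + (-27 + 20)) = 1/(-24760 - 7) = 1/(-24767) = -1/24767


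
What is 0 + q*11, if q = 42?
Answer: 462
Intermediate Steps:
0 + q*11 = 0 + 42*11 = 0 + 462 = 462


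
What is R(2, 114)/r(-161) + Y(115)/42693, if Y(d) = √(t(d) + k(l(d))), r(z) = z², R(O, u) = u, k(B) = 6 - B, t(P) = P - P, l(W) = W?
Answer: 114/25921 + I*√109/42693 ≈ 0.004398 + 0.00024454*I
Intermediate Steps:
t(P) = 0
Y(d) = √(6 - d) (Y(d) = √(0 + (6 - d)) = √(6 - d))
R(2, 114)/r(-161) + Y(115)/42693 = 114/((-161)²) + √(6 - 1*115)/42693 = 114/25921 + √(6 - 115)*(1/42693) = 114*(1/25921) + √(-109)*(1/42693) = 114/25921 + (I*√109)*(1/42693) = 114/25921 + I*√109/42693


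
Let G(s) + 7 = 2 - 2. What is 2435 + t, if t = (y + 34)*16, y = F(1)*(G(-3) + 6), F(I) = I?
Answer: 2963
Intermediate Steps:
G(s) = -7 (G(s) = -7 + (2 - 2) = -7 + 0 = -7)
y = -1 (y = 1*(-7 + 6) = 1*(-1) = -1)
t = 528 (t = (-1 + 34)*16 = 33*16 = 528)
2435 + t = 2435 + 528 = 2963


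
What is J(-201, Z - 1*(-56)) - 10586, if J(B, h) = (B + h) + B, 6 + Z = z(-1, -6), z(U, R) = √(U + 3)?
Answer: -10938 + √2 ≈ -10937.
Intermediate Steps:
z(U, R) = √(3 + U)
Z = -6 + √2 (Z = -6 + √(3 - 1) = -6 + √2 ≈ -4.5858)
J(B, h) = h + 2*B
J(-201, Z - 1*(-56)) - 10586 = (((-6 + √2) - 1*(-56)) + 2*(-201)) - 10586 = (((-6 + √2) + 56) - 402) - 10586 = ((50 + √2) - 402) - 10586 = (-352 + √2) - 10586 = -10938 + √2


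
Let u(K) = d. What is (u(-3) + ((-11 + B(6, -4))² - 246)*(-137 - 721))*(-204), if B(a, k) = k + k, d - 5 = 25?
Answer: 20122560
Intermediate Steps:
d = 30 (d = 5 + 25 = 30)
u(K) = 30
B(a, k) = 2*k
(u(-3) + ((-11 + B(6, -4))² - 246)*(-137 - 721))*(-204) = (30 + ((-11 + 2*(-4))² - 246)*(-137 - 721))*(-204) = (30 + ((-11 - 8)² - 246)*(-858))*(-204) = (30 + ((-19)² - 246)*(-858))*(-204) = (30 + (361 - 246)*(-858))*(-204) = (30 + 115*(-858))*(-204) = (30 - 98670)*(-204) = -98640*(-204) = 20122560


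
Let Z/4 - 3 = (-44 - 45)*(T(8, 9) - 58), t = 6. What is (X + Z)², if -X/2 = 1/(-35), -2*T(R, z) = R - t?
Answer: 541051455844/1225 ≈ 4.4167e+8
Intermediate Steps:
T(R, z) = 3 - R/2 (T(R, z) = -(R - 1*6)/2 = -(R - 6)/2 = -(-6 + R)/2 = 3 - R/2)
Z = 21016 (Z = 12 + 4*((-44 - 45)*((3 - ½*8) - 58)) = 12 + 4*(-89*((3 - 4) - 58)) = 12 + 4*(-89*(-1 - 58)) = 12 + 4*(-89*(-59)) = 12 + 4*5251 = 12 + 21004 = 21016)
X = 2/35 (X = -2/(-35) = -2*(-1/35) = 2/35 ≈ 0.057143)
(X + Z)² = (2/35 + 21016)² = (735562/35)² = 541051455844/1225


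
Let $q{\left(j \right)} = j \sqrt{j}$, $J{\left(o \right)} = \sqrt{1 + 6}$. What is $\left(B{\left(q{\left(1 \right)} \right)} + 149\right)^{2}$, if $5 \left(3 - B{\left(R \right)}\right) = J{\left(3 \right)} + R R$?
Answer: $\frac{\left(759 - \sqrt{7}\right)^{2}}{25} \approx 22883.0$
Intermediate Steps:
$J{\left(o \right)} = \sqrt{7}$
$q{\left(j \right)} = j^{\frac{3}{2}}$
$B{\left(R \right)} = 3 - \frac{\sqrt{7}}{5} - \frac{R^{2}}{5}$ ($B{\left(R \right)} = 3 - \frac{\sqrt{7} + R R}{5} = 3 - \frac{\sqrt{7} + R^{2}}{5} = 3 - \left(\frac{\sqrt{7}}{5} + \frac{R^{2}}{5}\right) = 3 - \frac{\sqrt{7}}{5} - \frac{R^{2}}{5}$)
$\left(B{\left(q{\left(1 \right)} \right)} + 149\right)^{2} = \left(\left(3 - \frac{\sqrt{7}}{5} - \frac{\left(1^{\frac{3}{2}}\right)^{2}}{5}\right) + 149\right)^{2} = \left(\left(3 - \frac{\sqrt{7}}{5} - \frac{1^{2}}{5}\right) + 149\right)^{2} = \left(\left(3 - \frac{\sqrt{7}}{5} - \frac{1}{5}\right) + 149\right)^{2} = \left(\left(\frac{14}{5} - \frac{\sqrt{7}}{5}\right) + 149\right)^{2} = \left(\frac{759}{5} - \frac{\sqrt{7}}{5}\right)^{2}$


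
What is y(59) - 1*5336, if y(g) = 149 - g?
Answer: -5246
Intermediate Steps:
y(59) - 1*5336 = (149 - 1*59) - 1*5336 = (149 - 59) - 5336 = 90 - 5336 = -5246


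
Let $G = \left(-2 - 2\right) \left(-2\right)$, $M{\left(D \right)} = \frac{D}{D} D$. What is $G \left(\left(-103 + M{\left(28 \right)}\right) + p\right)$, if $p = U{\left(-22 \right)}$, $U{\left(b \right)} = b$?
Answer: $-776$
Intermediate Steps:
$p = -22$
$M{\left(D \right)} = D$ ($M{\left(D \right)} = 1 D = D$)
$G = 8$ ($G = \left(-4\right) \left(-2\right) = 8$)
$G \left(\left(-103 + M{\left(28 \right)}\right) + p\right) = 8 \left(\left(-103 + 28\right) - 22\right) = 8 \left(-75 - 22\right) = 8 \left(-97\right) = -776$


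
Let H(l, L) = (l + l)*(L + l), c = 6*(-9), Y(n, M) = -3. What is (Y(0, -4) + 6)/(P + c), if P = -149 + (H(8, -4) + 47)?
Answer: -3/92 ≈ -0.032609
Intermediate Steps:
c = -54
H(l, L) = 2*l*(L + l) (H(l, L) = (2*l)*(L + l) = 2*l*(L + l))
P = -38 (P = -149 + (2*8*(-4 + 8) + 47) = -149 + (2*8*4 + 47) = -149 + (64 + 47) = -149 + 111 = -38)
(Y(0, -4) + 6)/(P + c) = (-3 + 6)/(-38 - 54) = 3/(-92) = -1/92*3 = -3/92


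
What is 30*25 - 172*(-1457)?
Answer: 251354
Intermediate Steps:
30*25 - 172*(-1457) = 750 + 250604 = 251354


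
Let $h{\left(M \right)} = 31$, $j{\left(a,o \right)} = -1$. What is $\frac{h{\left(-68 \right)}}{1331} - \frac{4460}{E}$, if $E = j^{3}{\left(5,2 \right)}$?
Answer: $\frac{5936291}{1331} \approx 4460.0$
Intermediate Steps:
$E = -1$ ($E = \left(-1\right)^{3} = -1$)
$\frac{h{\left(-68 \right)}}{1331} - \frac{4460}{E} = \frac{31}{1331} - \frac{4460}{-1} = 31 \cdot \frac{1}{1331} - -4460 = \frac{31}{1331} + 4460 = \frac{5936291}{1331}$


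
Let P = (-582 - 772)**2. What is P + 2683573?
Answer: 4516889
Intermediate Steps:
P = 1833316 (P = (-1354)**2 = 1833316)
P + 2683573 = 1833316 + 2683573 = 4516889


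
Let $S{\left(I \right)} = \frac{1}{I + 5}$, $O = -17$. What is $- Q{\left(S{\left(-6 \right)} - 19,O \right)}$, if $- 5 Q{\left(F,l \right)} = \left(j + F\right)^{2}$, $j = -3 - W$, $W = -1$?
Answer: $\frac{484}{5} \approx 96.8$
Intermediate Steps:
$j = -2$ ($j = -3 - -1 = -3 + 1 = -2$)
$S{\left(I \right)} = \frac{1}{5 + I}$
$Q{\left(F,l \right)} = - \frac{\left(-2 + F\right)^{2}}{5}$
$- Q{\left(S{\left(-6 \right)} - 19,O \right)} = - \frac{\left(-1\right) \left(-2 + \left(\frac{1}{5 - 6} - 19\right)\right)^{2}}{5} = - \frac{\left(-1\right) \left(-2 - \left(19 - \frac{1}{-1}\right)\right)^{2}}{5} = - \frac{\left(-1\right) \left(-2 - 20\right)^{2}}{5} = - \frac{\left(-1\right) \left(-22\right)^{2}}{5} = - \frac{\left(-1\right) 484}{5} = \left(-1\right) \left(- \frac{484}{5}\right) = \frac{484}{5}$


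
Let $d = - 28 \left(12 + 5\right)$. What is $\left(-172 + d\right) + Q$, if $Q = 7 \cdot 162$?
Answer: $486$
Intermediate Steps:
$d = -476$ ($d = \left(-28\right) 17 = -476$)
$Q = 1134$
$\left(-172 + d\right) + Q = \left(-172 - 476\right) + 1134 = -648 + 1134 = 486$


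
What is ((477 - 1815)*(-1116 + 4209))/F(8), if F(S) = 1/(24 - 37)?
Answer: 53799642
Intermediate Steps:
F(S) = -1/13 (F(S) = 1/(-13) = -1/13)
((477 - 1815)*(-1116 + 4209))/F(8) = ((477 - 1815)*(-1116 + 4209))/(-1/13) = -1338*3093*(-13) = -4138434*(-13) = 53799642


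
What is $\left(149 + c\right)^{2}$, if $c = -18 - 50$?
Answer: $6561$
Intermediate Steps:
$c = -68$
$\left(149 + c\right)^{2} = \left(149 - 68\right)^{2} = 81^{2} = 6561$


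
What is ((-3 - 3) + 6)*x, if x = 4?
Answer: 0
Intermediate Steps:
((-3 - 3) + 6)*x = ((-3 - 3) + 6)*4 = (-6 + 6)*4 = 0*4 = 0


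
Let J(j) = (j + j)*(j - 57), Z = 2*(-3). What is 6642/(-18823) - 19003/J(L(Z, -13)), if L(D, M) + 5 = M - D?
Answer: -368692621/31170888 ≈ -11.828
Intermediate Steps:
Z = -6
L(D, M) = -5 + M - D (L(D, M) = -5 + (M - D) = -5 + M - D)
J(j) = 2*j*(-57 + j) (J(j) = (2*j)*(-57 + j) = 2*j*(-57 + j))
6642/(-18823) - 19003/J(L(Z, -13)) = 6642/(-18823) - 19003*1/(2*(-57 + (-5 - 13 - 1*(-6)))*(-5 - 13 - 1*(-6))) = 6642*(-1/18823) - 19003*1/(2*(-57 + (-5 - 13 + 6))*(-5 - 13 + 6)) = -6642/18823 - 19003*(-1/(24*(-57 - 12))) = -6642/18823 - 19003/(2*(-12)*(-69)) = -6642/18823 - 19003/1656 = -368692621/31170888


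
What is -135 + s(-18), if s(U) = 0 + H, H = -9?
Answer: -144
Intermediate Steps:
s(U) = -9 (s(U) = 0 - 9 = -9)
-135 + s(-18) = -135 - 9 = -144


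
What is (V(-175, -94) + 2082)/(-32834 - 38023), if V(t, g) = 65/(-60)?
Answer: -24971/850284 ≈ -0.029368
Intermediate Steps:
V(t, g) = -13/12 (V(t, g) = 65*(-1/60) = -13/12)
(V(-175, -94) + 2082)/(-32834 - 38023) = (-13/12 + 2082)/(-32834 - 38023) = (24971/12)/(-70857) = (24971/12)*(-1/70857) = -24971/850284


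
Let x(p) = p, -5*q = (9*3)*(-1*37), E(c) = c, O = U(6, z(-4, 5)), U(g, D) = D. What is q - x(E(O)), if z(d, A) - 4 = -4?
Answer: 999/5 ≈ 199.80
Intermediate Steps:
z(d, A) = 0 (z(d, A) = 4 - 4 = 0)
O = 0
q = 999/5 (q = -9*3*(-1*37)/5 = -27*(-37)/5 = -1/5*(-999) = 999/5 ≈ 199.80)
q - x(E(O)) = 999/5 - 1*0 = 999/5 + 0 = 999/5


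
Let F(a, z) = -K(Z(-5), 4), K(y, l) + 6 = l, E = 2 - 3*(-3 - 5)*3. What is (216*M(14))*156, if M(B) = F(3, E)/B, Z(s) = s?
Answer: 33696/7 ≈ 4813.7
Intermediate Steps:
E = 74 (E = 2 - 3*(-8)*3 = 2 + 24*3 = 2 + 72 = 74)
K(y, l) = -6 + l
F(a, z) = 2 (F(a, z) = -(-6 + 4) = -1*(-2) = 2)
M(B) = 2/B
(216*M(14))*156 = (216*(2/14))*156 = (216*(2*(1/14)))*156 = (216*(⅐))*156 = (216/7)*156 = 33696/7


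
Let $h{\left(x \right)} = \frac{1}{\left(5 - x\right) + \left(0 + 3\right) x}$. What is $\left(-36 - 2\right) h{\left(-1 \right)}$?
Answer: $- \frac{38}{3} \approx -12.667$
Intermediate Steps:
$h{\left(x \right)} = \frac{1}{5 + 2 x}$ ($h{\left(x \right)} = \frac{1}{\left(5 - x\right) + 3 x} = \frac{1}{5 + 2 x}$)
$\left(-36 - 2\right) h{\left(-1 \right)} = \frac{-36 - 2}{5 + 2 \left(-1\right)} = \frac{-36 - 2}{5 - 2} = - \frac{38}{3}$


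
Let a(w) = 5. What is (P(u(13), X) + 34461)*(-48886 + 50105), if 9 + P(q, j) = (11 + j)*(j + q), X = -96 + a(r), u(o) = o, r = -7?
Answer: 49603548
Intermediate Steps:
X = -91 (X = -96 + 5 = -91)
P(q, j) = -9 + (11 + j)*(j + q)
(P(u(13), X) + 34461)*(-48886 + 50105) = ((-9 + (-91)² + 11*(-91) + 11*13 - 91*13) + 34461)*(-48886 + 50105) = ((-9 + 8281 - 1001 + 143 - 1183) + 34461)*1219 = (6231 + 34461)*1219 = 40692*1219 = 49603548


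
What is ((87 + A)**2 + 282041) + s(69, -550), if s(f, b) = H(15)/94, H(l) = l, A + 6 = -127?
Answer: 26710773/94 ≈ 2.8416e+5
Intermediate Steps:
A = -133 (A = -6 - 127 = -133)
s(f, b) = 15/94
((87 + A)**2 + 282041) + s(69, -550) = ((87 - 133)**2 + 282041) + 15/94 = ((-46)**2 + 282041) + 15/94 = (2116 + 282041) + 15/94 = 284157 + 15/94 = 26710773/94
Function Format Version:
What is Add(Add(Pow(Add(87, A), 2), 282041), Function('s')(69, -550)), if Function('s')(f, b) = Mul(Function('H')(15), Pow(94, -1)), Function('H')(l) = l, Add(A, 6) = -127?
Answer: Rational(26710773, 94) ≈ 2.8416e+5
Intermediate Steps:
A = -133 (A = Add(-6, -127) = -133)
Function('s')(f, b) = Rational(15, 94) (Function('s')(f, b) = Mul(15, Pow(94, -1)) = Mul(15, Rational(1, 94)) = Rational(15, 94))
Add(Add(Pow(Add(87, A), 2), 282041), Function('s')(69, -550)) = Add(Add(Pow(Add(87, -133), 2), 282041), Rational(15, 94)) = Add(Add(Pow(-46, 2), 282041), Rational(15, 94)) = Add(Add(2116, 282041), Rational(15, 94)) = Add(284157, Rational(15, 94)) = Rational(26710773, 94)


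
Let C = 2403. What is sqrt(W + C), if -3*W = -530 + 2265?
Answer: sqrt(16422)/3 ≈ 42.716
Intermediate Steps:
W = -1735/3 (W = -(-530 + 2265)/3 = -1/3*1735 = -1735/3 ≈ -578.33)
sqrt(W + C) = sqrt(-1735/3 + 2403) = sqrt(5474/3) = sqrt(16422)/3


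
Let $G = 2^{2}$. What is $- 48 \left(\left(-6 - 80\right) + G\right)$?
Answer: $3936$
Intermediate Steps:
$G = 4$
$- 48 \left(\left(-6 - 80\right) + G\right) = - 48 \left(\left(-6 - 80\right) + 4\right) = - 48 \left(-86 + 4\right) = \left(-48\right) \left(-82\right) = 3936$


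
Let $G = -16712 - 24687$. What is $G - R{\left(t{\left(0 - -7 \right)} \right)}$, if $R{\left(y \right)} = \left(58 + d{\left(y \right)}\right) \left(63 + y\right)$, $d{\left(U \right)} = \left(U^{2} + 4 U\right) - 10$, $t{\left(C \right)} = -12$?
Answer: $-48743$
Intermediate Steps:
$G = -41399$
$d{\left(U \right)} = -10 + U^{2} + 4 U$
$R{\left(y \right)} = \left(63 + y\right) \left(48 + y^{2} + 4 y\right)$ ($R{\left(y \right)} = \left(58 + \left(-10 + y^{2} + 4 y\right)\right) \left(63 + y\right) = \left(48 + y^{2} + 4 y\right) \left(63 + y\right) = \left(63 + y\right) \left(48 + y^{2} + 4 y\right)$)
$G - R{\left(t{\left(0 - -7 \right)} \right)} = -41399 - \left(3024 + \left(-12\right)^{3} + 67 \left(-12\right)^{2} + 300 \left(-12\right)\right) = -41399 - \left(3024 - 1728 + 67 \cdot 144 - 3600\right) = -41399 - \left(3024 - 1728 + 9648 - 3600\right) = -41399 - 7344 = -48743$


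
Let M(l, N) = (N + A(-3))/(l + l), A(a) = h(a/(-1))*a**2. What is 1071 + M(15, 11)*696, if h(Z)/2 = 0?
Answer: 6631/5 ≈ 1326.2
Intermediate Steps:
h(Z) = 0 (h(Z) = 2*0 = 0)
A(a) = 0 (A(a) = 0*a**2 = 0)
M(l, N) = N/(2*l) (M(l, N) = (N + 0)/(l + l) = N/((2*l)) = N*(1/(2*l)) = N/(2*l))
1071 + M(15, 11)*696 = 1071 + ((1/2)*11/15)*696 = 1071 + ((1/2)*11*(1/15))*696 = 1071 + (11/30)*696 = 1071 + 1276/5 = 6631/5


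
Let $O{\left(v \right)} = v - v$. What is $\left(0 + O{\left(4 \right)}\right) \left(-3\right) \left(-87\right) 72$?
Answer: $0$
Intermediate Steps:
$O{\left(v \right)} = 0$
$\left(0 + O{\left(4 \right)}\right) \left(-3\right) \left(-87\right) 72 = \left(0 + 0\right) \left(-3\right) \left(-87\right) 72 = 0 \left(-3\right) \left(-87\right) 72 = 0 \left(-87\right) 72 = 0 \cdot 72 = 0$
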